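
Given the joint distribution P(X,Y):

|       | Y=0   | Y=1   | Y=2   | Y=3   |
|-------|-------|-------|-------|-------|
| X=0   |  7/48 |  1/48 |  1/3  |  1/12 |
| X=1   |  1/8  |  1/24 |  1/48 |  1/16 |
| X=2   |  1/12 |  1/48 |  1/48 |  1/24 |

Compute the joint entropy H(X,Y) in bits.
3.0034 bits

H(X,Y) = -Σ_{x,y} P(x,y) log₂ P(x,y). Per-cell terms -P(x,y)·log₂P(x,y):
  X=0: 0.4051, 0.1164, 0.5283, 0.2987
  X=1: 0.3750, 0.1910, 0.1164, 0.2500
  X=2: 0.2987, 0.1164, 0.1164, 0.1910
Sum of the 12 terms: H(X,Y) = 3.0034 bits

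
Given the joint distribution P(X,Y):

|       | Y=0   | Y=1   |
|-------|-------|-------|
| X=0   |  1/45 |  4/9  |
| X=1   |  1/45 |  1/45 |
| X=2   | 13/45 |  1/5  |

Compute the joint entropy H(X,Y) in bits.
1.8680 bits

H(X,Y) = -Σ_{x,y} P(x,y) log₂ P(x,y). Per-cell terms -P(x,y)·log₂P(x,y):
  X=0: 0.12204, 0.51997
  X=1: 0.12204, 0.12204
  X=2: 0.51752, 0.46439
Sum of the 6 terms: H(X,Y) = 1.8680 bits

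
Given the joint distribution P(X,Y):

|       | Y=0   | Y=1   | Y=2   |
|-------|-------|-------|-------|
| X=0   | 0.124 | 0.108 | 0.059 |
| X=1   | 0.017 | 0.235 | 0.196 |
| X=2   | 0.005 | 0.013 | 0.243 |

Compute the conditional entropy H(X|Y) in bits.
1.1918 bits

H(X|Y) = H(X,Y) - H(Y)

H(X,Y) = -Σ_{x,y} P(x,y) log₂ P(x,y). Per-cell terms -P(x,y)·log₂P(x,y):
  X=0: 0.373437, 0.346777, 0.240905
  X=1: 0.099931, 0.490978, 0.460811
  X=2: 0.038219, 0.081449, 0.495956
Sum of the 9 terms: H(X,Y) = 2.62846 bits

Marginal of Y (column sums):
  P(Y=0) = 0.124 + 0.017 + 0.005 = 0.146
  P(Y=1) = 0.108 + 0.235 + 0.013 = 0.356
  P(Y=2) = 0.059 + 0.196 + 0.243 = 0.498
H(Y) = -[0.146·log₂(0.146) + 0.356·log₂(0.356) + 0.498·log₂(0.498)]
  = 0.405290 + 0.530458 + 0.500880 = 1.43663 bits

H(X|Y) = H(X,Y) - H(Y) = 2.62846 - 1.43663 = 1.1918 bits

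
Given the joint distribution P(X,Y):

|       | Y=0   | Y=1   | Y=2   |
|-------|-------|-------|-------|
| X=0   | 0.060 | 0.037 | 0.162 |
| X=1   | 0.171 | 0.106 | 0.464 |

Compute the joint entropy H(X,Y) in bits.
2.1378 bits

H(X,Y) = -Σ_{x,y} P(x,y) log₂ P(x,y). Per-cell terms -P(x,y)·log₂P(x,y):
  X=0: 0.2435, 0.1760, 0.4254
  X=1: 0.4357, 0.3432, 0.5140
Sum of the 6 terms: H(X,Y) = 2.1378 bits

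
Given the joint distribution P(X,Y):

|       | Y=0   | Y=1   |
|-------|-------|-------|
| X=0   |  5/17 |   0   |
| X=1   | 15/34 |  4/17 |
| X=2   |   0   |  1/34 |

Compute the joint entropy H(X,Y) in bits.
1.6809 bits

H(X,Y) = -Σ_{x,y} P(x,y) log₂ P(x,y). Per-cell terms -P(x,y)·log₂P(x,y):
  X=0: 0.5193, 0.0000
  X=1: 0.5208, 0.4912
  X=2: 0.0000, 0.1496
  (cells with P = 0 contribute 0)
Sum of the 6 terms: H(X,Y) = 1.6809 bits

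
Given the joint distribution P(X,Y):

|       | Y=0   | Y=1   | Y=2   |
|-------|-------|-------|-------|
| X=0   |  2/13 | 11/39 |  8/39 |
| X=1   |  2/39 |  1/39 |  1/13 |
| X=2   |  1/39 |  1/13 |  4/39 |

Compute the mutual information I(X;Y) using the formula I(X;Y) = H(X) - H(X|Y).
0.0477 bits

I(X;Y) = H(X) - H(X|Y)

Marginal of X (row sums):
  P(X=0) = 2/13 + 11/39 + 8/39 = 25/39
  P(X=1) = 2/39 + 1/39 + 1/13 = 2/13
  P(X=2) = 1/39 + 1/13 + 4/39 = 8/39
H(X) = -[(25/39)·log₂(25/39) + (2/13)·log₂(2/13) + (8/39)·log₂(8/39)]
  = 0.41125 + 0.41545 + 0.46880 = 1.29550 bits

Marginal of Y (column sums):
  P(Y=0) = 2/13 + 2/39 + 1/39 = 3/13
  P(Y=1) = 11/39 + 1/39 + 1/13 = 5/13
  P(Y=2) = 8/39 + 1/13 + 4/39 = 5/13
H(X|Y) = Σ_y P(y)·H(X|Y=y):
  Y=0: P(Y=0) = 3/13, P(X|Y=0) = (2/3, 2/9, 1/9) → H(X|Y=0) = 1.22439
  Y=1: P(Y=1) = 5/13, P(X|Y=1) = (11/15, 1/15, 1/5) → H(X|Y=1) = 1.05298
  Y=2: P(Y=2) = 5/13, P(X|Y=2) = (8/15, 1/5, 4/15) → H(X|Y=2) = 1.45656
H(X|Y) = (3/13)·1.22439 + (5/13)·1.05298 + (5/13)·1.45656 = 1.24776 bits

I(X;Y) = H(X) - H(X|Y) = 1.29550 - 1.24776 = 0.0477 bits

Cross-check via I(X;Y) = H(X) + H(Y) - H(X,Y): computing H(Y) from the column sums and H(X,Y) from the 9 cells in the same way gives H(Y) = 1.54858 bits and H(X,Y) = 2.79634 bits, so
I(X;Y) = 1.29550 + 1.54858 - 2.79634 = 0.0477 bits ✓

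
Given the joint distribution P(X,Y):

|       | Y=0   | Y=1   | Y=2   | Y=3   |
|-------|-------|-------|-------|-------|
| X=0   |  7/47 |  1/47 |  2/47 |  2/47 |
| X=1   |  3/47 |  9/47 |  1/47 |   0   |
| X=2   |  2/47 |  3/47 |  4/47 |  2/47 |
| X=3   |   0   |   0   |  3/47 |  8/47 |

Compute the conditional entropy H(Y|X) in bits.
1.3785 bits

H(Y|X) = H(X,Y) - H(X)

H(X,Y) = -Σ_{x,y} P(x,y) log₂ P(x,y). Per-cell terms -P(x,y)·log₂P(x,y):
  X=0: 0.4091625, 0.1181827, 0.1938123, 0.1938123
  X=1: 0.2533804, 0.4566378, 0.1181827, 0.0000000
  X=2: 0.1938123, 0.2533804, 0.3025182, 0.1938123
  X=3: 0.0000000, 0.0000000, 0.2533804, 0.4348236
  (cells with P = 0 contribute 0)
Sum of the 16 terms: H(X,Y) = 3.374898 bits

Marginal of X (row sums):
  P(X=0) = 7/47 + 1/47 + 2/47 + 2/47 = 12/47
  P(X=1) = 3/47 + 9/47 + 1/47 + 0 = 13/47
  P(X=2) = 2/47 + 3/47 + 4/47 + 2/47 = 11/47
  P(X=3) = 0 + 0 + 3/47 + 8/47 = 11/47
H(X) = -[(12/47)·log₂(12/47) + (13/47)·log₂(13/47) + (11/47)·log₂(11/47) + (11/47)·log₂(11/47)]
  = 0.5028833 + 0.5128498 + 0.4903559 + 0.4903559 = 1.996445 bits

H(Y|X) = H(X,Y) - H(X) = 3.374898 - 1.996445 = 1.3785 bits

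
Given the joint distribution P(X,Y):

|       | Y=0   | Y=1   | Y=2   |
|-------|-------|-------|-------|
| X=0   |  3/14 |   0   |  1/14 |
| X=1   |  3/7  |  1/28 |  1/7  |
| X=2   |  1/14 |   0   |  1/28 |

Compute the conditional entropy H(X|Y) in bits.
1.2700 bits

H(X|Y) = H(X,Y) - H(Y)

H(X,Y) = -Σ_{x,y} P(x,y) log₂ P(x,y). Per-cell terms -P(x,y)·log₂P(x,y):
  X=0: 0.476227, 0.000000, 0.271954
  X=1: 0.523882, 0.171691, 0.401051
  X=2: 0.271954, 0.000000, 0.171691
  (cells with P = 0 contribute 0)
Sum of the 9 terms: H(X,Y) = 2.28845 bits

Marginal of Y (column sums):
  P(Y=0) = 3/14 + 3/7 + 1/14 = 5/7
  P(Y=1) = 0 + 1/28 + 0 = 1/28
  P(Y=2) = 1/14 + 1/7 + 1/28 = 1/4
H(Y) = -[(5/7)·log₂(5/7) + (1/28)·log₂(1/28) + (1/4)·log₂(1/4)]
  = 0.346733 + 0.171691 + 0.500000 = 1.01842 bits

H(X|Y) = H(X,Y) - H(Y) = 2.28845 - 1.01842 = 1.2700 bits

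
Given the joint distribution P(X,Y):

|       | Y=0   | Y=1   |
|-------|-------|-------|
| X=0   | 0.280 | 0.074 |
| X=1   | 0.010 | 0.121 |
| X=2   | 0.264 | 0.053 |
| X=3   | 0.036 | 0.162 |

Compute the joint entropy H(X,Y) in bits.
2.5572 bits

H(X,Y) = -Σ_{x,y} P(x,y) log₂ P(x,y). Per-cell terms -P(x,y)·log₂P(x,y):
  X=0: 0.5142, 0.2780
  X=1: 0.0664, 0.3687
  X=2: 0.5072, 0.2246
  X=3: 0.1727, 0.4254
Sum of the 8 terms: H(X,Y) = 2.5572 bits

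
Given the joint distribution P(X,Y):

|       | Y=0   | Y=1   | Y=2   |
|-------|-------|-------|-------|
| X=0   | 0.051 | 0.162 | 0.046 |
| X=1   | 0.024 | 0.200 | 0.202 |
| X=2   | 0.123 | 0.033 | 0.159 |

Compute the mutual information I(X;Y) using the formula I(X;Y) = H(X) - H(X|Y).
0.2095 bits

I(X;Y) = H(X) - H(X|Y)

Marginal of X (row sums):
  P(X=0) = 0.051 + 0.162 + 0.046 = 0.259
  P(X=1) = 0.024 + 0.200 + 0.202 = 0.426
  P(X=2) = 0.123 + 0.033 + 0.159 = 0.315
H(X) = -[0.259·log₂(0.259) + 0.426·log₂(0.426) + 0.315·log₂(0.315)]
  = 0.50478 + 0.52444 + 0.52497 = 1.55419 bits

Marginal of Y (column sums):
  P(Y=0) = 0.051 + 0.024 + 0.123 = 0.198
  P(Y=1) = 0.162 + 0.200 + 0.033 = 0.395
  P(Y=2) = 0.046 + 0.202 + 0.159 = 0.407
H(X|Y) = Σ_y P(y)·H(X|Y=y):
  Y=0: P(Y=0) = 0.198, P(X|Y=0) = (17/66, 4/33, 41/66) → H(X|Y=0) = 1.29975
  Y=1: P(Y=1) = 0.395, P(X|Y=1) = (162/395, 40/79, 33/395) → H(X|Y=1) = 1.32370
  Y=2: P(Y=2) = 0.407, P(X|Y=2) = (46/407, 202/407, 159/407) → H(X|Y=2) = 1.38684
H(X|Y) = 0.198·1.29975 + 0.395·1.32370 + 0.407·1.38684 = 1.34466 bits

I(X;Y) = H(X) - H(X|Y) = 1.55419 - 1.34466 = 0.2095 bits

Cross-check via I(X;Y) = H(X) + H(Y) - H(X,Y): computing H(Y) from the column sums and H(X,Y) from the 9 cells in the same way gives H(Y) = 1.51978 bits and H(X,Y) = 2.86444 bits, so
I(X;Y) = 1.55419 + 1.51978 - 2.86444 = 0.2095 bits ✓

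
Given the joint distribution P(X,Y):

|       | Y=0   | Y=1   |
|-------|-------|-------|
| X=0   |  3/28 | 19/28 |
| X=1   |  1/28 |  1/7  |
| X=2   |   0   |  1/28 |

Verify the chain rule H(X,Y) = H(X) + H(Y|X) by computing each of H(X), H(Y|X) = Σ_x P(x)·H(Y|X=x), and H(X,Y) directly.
H(X) = 0.8889 bits, H(Y|X) = 0.5804 bits, H(X,Y) = 1.4693 bits

Marginal of X (row sums):
  P(X=0) = 3/28 + 19/28 = 11/14
  P(X=1) = 1/28 + 1/7 = 5/28
  P(X=2) = 0 + 1/28 = 1/28
H(X) = -[(11/14)·log₂(11/14) + (5/28)·log₂(5/28) + (1/28)·log₂(1/28)]
  = 0.27337 + 0.44383 + 0.17169 = 0.8889 bits

H(Y|X) = Σ_x P(x)·H(Y|X=x):
  X=0: P(X=0) = 11/14, P(Y|X=0) = (3/22, 19/22) → H(Y|X=0) = 0.57464
  X=1: P(X=1) = 5/28, P(Y|X=1) = (1/5, 4/5) → H(Y|X=1) = 0.72193
  X=2: P(X=2) = 1/28, P(Y|X=2) = (0, 1) → H(Y|X=2) = 0.00000
H(Y|X) = (11/14)·0.57464 + (5/28)·0.72193 + (1/28)·0.00000 = 0.5804 bits

H(X,Y) = -Σ_{x,y} P(x,y) log₂ P(x,y). Per-cell terms -P(x,y)·log₂P(x,y):
  X=0: 0.34526, 0.37961
  X=1: 0.17169, 0.40105
  X=2: 0.00000, 0.17169
  (cells with P = 0 contribute 0)
Sum of the 6 terms: H(X,Y) = 1.4693 bits

Chain rule check:
  H(X) + H(Y|X) = 0.8889 + 0.5804 = 1.4693 bits
  H(X,Y) = 1.4693 bits
✓ Chain rule verified.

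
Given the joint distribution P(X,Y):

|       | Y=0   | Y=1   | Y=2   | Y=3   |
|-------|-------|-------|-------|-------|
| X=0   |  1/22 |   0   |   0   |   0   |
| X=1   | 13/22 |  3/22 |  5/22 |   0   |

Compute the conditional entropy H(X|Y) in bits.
0.2362 bits

H(X|Y) = H(X,Y) - H(Y)

H(X,Y) = -Σ_{x,y} P(x,y) log₂ P(x,y). Per-cell terms -P(x,y)·log₂P(x,y):
  X=0: 0.20270, 0.00000, 0.00000, 0.00000
  X=1: 0.44850, 0.39197, 0.48580, 0.00000
  (cells with P = 0 contribute 0)
Sum of the 8 terms: H(X,Y) = 1.52897 bits

Marginal of Y (column sums):
  P(Y=0) = 1/22 + 13/22 = 7/11
  P(Y=1) = 0 + 3/22 = 3/22
  P(Y=2) = 0 + 5/22 = 5/22
  P(Y=3) = 0 + 0 = 0
H(Y) = -[(7/11)·log₂(7/11) + (3/22)·log₂(3/22) + (5/22)·log₂(5/22)]   (outcomes with P = 0 contribute 0)
  = 0.41496 + 0.39197 + 0.48580 = 1.29273 bits

H(X|Y) = H(X,Y) - H(Y) = 1.52897 - 1.29273 = 0.2362 bits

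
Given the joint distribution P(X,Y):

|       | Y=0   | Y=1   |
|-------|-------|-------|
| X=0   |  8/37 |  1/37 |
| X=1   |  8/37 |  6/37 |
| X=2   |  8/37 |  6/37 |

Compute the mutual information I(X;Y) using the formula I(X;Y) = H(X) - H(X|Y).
0.0673 bits

I(X;Y) = H(X) - H(X|Y)

Marginal of X (row sums):
  P(X=0) = 8/37 + 1/37 = 9/37
  P(X=1) = 8/37 + 6/37 = 14/37
  P(X=2) = 8/37 + 6/37 = 14/37
H(X) = -[(9/37)·log₂(9/37) + (14/37)·log₂(14/37) + (14/37)·log₂(14/37)]
  = 0.496101 + 0.530524 + 0.530524 = 1.55715 bits

Marginal of Y (column sums):
  P(Y=0) = 8/37 + 8/37 + 8/37 = 24/37
  P(Y=1) = 1/37 + 6/37 + 6/37 = 13/37
H(X|Y) = Σ_y P(y)·H(X|Y=y):
  Y=0: P(Y=0) = 24/37, P(X|Y=0) = (1/3, 1/3, 1/3) → H(X|Y=0) = 1.584963
  Y=1: P(Y=1) = 13/37, P(X|Y=1) = (1/13, 6/13, 6/13) → H(X|Y=1) = 1.314320
H(X|Y) = (24/37)·1.584963 + (13/37)·1.314320 = 1.48987 bits

I(X;Y) = H(X) - H(X|Y) = 1.55715 - 1.48987 = 0.0673 bits

Cross-check via I(X;Y) = H(X) + H(Y) - H(X,Y): computing H(Y) from the column sums and H(X,Y) from the 6 cells in the same way gives H(Y) = 0.93527 bits and H(X,Y) = 2.42514 bits, so
I(X;Y) = 1.55715 + 0.93527 - 2.42514 = 0.0673 bits ✓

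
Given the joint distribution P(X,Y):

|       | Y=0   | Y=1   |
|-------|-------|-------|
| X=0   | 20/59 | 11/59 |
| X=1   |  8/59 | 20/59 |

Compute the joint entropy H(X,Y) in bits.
1.9008 bits

H(X,Y) = -Σ_{x,y} P(x,y) log₂ P(x,y). Per-cell terms -P(x,y)·log₂P(x,y):
  X=0: 0.52906, 0.45179
  X=1: 0.39087, 0.52906
Sum of the 4 terms: H(X,Y) = 1.9008 bits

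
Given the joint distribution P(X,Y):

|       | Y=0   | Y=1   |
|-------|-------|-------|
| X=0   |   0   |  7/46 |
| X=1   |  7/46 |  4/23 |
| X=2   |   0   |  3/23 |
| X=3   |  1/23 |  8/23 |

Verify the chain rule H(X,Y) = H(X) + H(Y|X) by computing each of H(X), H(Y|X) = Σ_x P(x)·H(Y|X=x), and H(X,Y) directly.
H(X) = 1.8535 bits, H(Y|X) = 0.5220 bits, H(X,Y) = 2.3755 bits

Marginal of X (row sums):
  P(X=0) = 0 + 7/46 = 7/46
  P(X=1) = 7/46 + 4/23 = 15/46
  P(X=2) = 0 + 3/23 = 3/23
  P(X=3) = 1/23 + 8/23 = 9/23
H(X) = -[(7/46)·log₂(7/46) + (15/46)·log₂(15/46) + (3/23)·log₂(3/23) + (9/23)·log₂(9/23)]
  = 0.41334 + 0.52718 + 0.38330 + 0.52968 = 1.8535 bits

H(Y|X) = Σ_x P(x)·H(Y|X=x):
  X=0: P(X=0) = 7/46, P(Y|X=0) = (0, 1) → H(Y|X=0) = 0.00000
  X=1: P(X=1) = 15/46, P(Y|X=1) = (7/15, 8/15) → H(Y|X=1) = 0.99679
  X=2: P(X=2) = 3/23, P(Y|X=2) = (0, 1) → H(Y|X=2) = 0.00000
  X=3: P(X=3) = 9/23, P(Y|X=3) = (1/9, 8/9) → H(Y|X=3) = 0.50326
H(Y|X) = (7/46)·0.00000 + (15/46)·0.99679 + (3/23)·0.00000 + (9/23)·0.50326 = 0.5220 bits

H(X,Y) = -Σ_{x,y} P(x,y) log₂ P(x,y). Per-cell terms -P(x,y)·log₂P(x,y):
  X=0: 0.00000, 0.41334
  X=1: 0.41334, 0.43888
  X=2: 0.00000, 0.38330
  X=3: 0.19668, 0.52993
  (cells with P = 0 contribute 0)
Sum of the 8 terms: H(X,Y) = 2.3755 bits

Chain rule check:
  H(X) + H(Y|X) = 1.8535 + 0.5220 = 2.3755 bits
  H(X,Y) = 2.3755 bits
✓ Chain rule verified.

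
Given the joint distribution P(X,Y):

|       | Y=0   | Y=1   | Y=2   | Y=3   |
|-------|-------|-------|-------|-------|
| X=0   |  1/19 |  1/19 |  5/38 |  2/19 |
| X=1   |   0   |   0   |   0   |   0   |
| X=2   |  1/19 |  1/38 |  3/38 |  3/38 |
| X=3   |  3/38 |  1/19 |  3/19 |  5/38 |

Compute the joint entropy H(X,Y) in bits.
3.4323 bits

H(X,Y) = -Σ_{x,y} P(x,y) log₂ P(x,y). Per-cell terms -P(x,y)·log₂P(x,y):
  X=0: 0.22358, 0.22358, 0.38500, 0.34189
  X=1: 0.00000, 0.00000, 0.00000, 0.00000
  X=2: 0.22358, 0.13810, 0.28918, 0.28918
  X=3: 0.28918, 0.22358, 0.42047, 0.38500
  (cells with P = 0 contribute 0)
Sum of the 16 terms: H(X,Y) = 3.4323 bits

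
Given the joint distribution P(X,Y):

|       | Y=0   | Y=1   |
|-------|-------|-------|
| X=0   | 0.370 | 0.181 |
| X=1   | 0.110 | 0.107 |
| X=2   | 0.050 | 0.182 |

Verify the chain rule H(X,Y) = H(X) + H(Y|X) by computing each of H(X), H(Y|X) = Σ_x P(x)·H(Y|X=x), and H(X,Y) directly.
H(X) = 1.4411 bits, H(Y|X) = 0.8947 bits, H(X,Y) = 2.3358 bits

Marginal of X (row sums):
  P(X=0) = 0.370 + 0.181 = 0.551
  P(X=1) = 0.110 + 0.107 = 0.217
  P(X=2) = 0.050 + 0.182 = 0.232
H(X) = -[0.551·log₂(0.551) + 0.217·log₂(0.217) + 0.232·log₂(0.232)]
  = 0.4738 + 0.4783 + 0.4890 = 1.4411 bits

H(Y|X) = Σ_x P(x)·H(Y|X=x):
  X=0: P(X=0) = 0.551, P(Y|X=0) = (370/551, 181/551) → H(Y|X=0) = 0.9134
  X=1: P(X=1) = 0.217, P(Y|X=1) = (110/217, 107/217) → H(Y|X=1) = 0.9999
  X=2: P(X=2) = 0.232, P(Y|X=2) = (25/116, 91/116) → H(Y|X=2) = 0.7519
H(Y|X) = 0.551·0.9134 + 0.217·0.9999 + 0.232·0.7519 = 0.8947 bits

H(X,Y) = -Σ_{x,y} P(x,y) log₂ P(x,y). Per-cell terms -P(x,y)·log₂P(x,y):
  X=0: 0.5307, 0.4463
  X=1: 0.3503, 0.3450
  X=2: 0.2161, 0.4474
Sum of the 6 terms: H(X,Y) = 2.3358 bits

Chain rule check:
  H(X) + H(Y|X) = 1.4411 + 0.8947 = 2.3358 bits
  H(X,Y) = 2.3358 bits
✓ Chain rule verified.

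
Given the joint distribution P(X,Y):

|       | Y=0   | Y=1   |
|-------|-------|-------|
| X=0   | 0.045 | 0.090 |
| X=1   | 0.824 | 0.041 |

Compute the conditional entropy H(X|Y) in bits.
0.3729 bits

H(X|Y) = H(X,Y) - H(Y)

H(X,Y) = -Σ_{x,y} P(x,y) log₂ P(x,y). Per-cell terms -P(x,y)·log₂P(x,y):
  X=0: 0.20133, 0.31265
  X=1: 0.23013, 0.18894
Sum of the 4 terms: H(X,Y) = 0.93305 bits

Marginal of Y (column sums):
  P(Y=0) = 0.045 + 0.824 = 0.869
  P(Y=1) = 0.090 + 0.041 = 0.131
H(Y) = -[0.869·log₂(0.869) + 0.131·log₂(0.131)]
  = 0.17603 + 0.38414 = 0.56017 bits

H(X|Y) = H(X,Y) - H(Y) = 0.93305 - 0.56017 = 0.3729 bits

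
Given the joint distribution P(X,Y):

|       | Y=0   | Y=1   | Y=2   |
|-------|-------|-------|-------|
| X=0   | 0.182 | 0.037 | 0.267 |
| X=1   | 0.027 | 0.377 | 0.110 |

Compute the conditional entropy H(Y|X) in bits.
1.1541 bits

H(Y|X) = H(X,Y) - H(X)

H(X,Y) = -Σ_{x,y} P(x,y) log₂ P(x,y). Per-cell terms -P(x,y)·log₂P(x,y):
  X=0: 0.44735, 0.17598, 0.50866
  X=1: 0.14069, 0.53058, 0.35029
Sum of the 6 terms: H(X,Y) = 2.15355 bits

Marginal of X (row sums):
  P(X=0) = 0.182 + 0.037 + 0.267 = 0.486
  P(X=1) = 0.027 + 0.377 + 0.110 = 0.514
H(X) = -[0.486·log₂(0.486) + 0.514·log₂(0.514)]
  = 0.50591 + 0.49352 = 0.99943 bits

H(Y|X) = H(X,Y) - H(X) = 2.15355 - 0.99943 = 1.1541 bits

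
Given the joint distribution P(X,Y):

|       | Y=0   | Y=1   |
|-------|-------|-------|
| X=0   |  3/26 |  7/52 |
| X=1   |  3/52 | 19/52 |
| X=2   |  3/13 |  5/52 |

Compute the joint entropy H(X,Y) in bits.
2.3301 bits

H(X,Y) = -Σ_{x,y} P(x,y) log₂ P(x,y). Per-cell terms -P(x,y)·log₂P(x,y):
  X=0: 0.35948, 0.38945
  X=1: 0.23743, 0.53073
  X=2: 0.48819, 0.32486
Sum of the 6 terms: H(X,Y) = 2.3301 bits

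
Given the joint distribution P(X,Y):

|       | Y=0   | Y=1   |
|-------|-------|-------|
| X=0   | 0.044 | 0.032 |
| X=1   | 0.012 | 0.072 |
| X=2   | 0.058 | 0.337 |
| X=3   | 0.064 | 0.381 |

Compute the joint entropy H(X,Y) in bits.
2.2583 bits

H(X,Y) = -Σ_{x,y} P(x,y) log₂ P(x,y). Per-cell terms -P(x,y)·log₂P(x,y):
  X=0: 0.19828, 0.15891
  X=1: 0.07657, 0.27330
  X=2: 0.23825, 0.52881
  X=3: 0.25381, 0.53040
Sum of the 8 terms: H(X,Y) = 2.2583 bits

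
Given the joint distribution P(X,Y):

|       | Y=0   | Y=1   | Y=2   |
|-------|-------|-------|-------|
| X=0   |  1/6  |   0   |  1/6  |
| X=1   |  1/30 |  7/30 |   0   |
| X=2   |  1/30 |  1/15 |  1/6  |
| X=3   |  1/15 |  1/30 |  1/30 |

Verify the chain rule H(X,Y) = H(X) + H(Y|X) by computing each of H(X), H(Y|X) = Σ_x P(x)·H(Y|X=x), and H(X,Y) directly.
H(X) = 1.9329 bits, H(Y|X) = 1.0246 bits, H(X,Y) = 2.9575 bits

Marginal of X (row sums):
  P(X=0) = 1/6 + 0 + 1/6 = 1/3
  P(X=1) = 1/30 + 7/30 + 0 = 4/15
  P(X=2) = 1/30 + 1/15 + 1/6 = 4/15
  P(X=3) = 1/15 + 1/30 + 1/30 = 2/15
H(X) = -[(1/3)·log₂(1/3) + (4/15)·log₂(4/15) + (4/15)·log₂(4/15) + (2/15)·log₂(2/15)]
  = 0.52832 + 0.50850 + 0.50850 + 0.38759 = 1.9329 bits

H(Y|X) = Σ_x P(x)·H(Y|X=x):
  X=0: P(X=0) = 1/3, P(Y|X=0) = (1/2, 0, 1/2) → H(Y|X=0) = 1.00000
  X=1: P(X=1) = 4/15, P(Y|X=1) = (1/8, 7/8, 0) → H(Y|X=1) = 0.54356
  X=2: P(X=2) = 4/15, P(Y|X=2) = (1/8, 1/4, 5/8) → H(Y|X=2) = 1.29879
  X=3: P(X=3) = 2/15, P(Y|X=3) = (1/2, 1/4, 1/4) → H(Y|X=3) = 1.50000
H(Y|X) = (1/3)·1.00000 + (4/15)·0.54356 + (4/15)·1.29879 + (2/15)·1.50000 = 1.0246 bits

H(X,Y) = -Σ_{x,y} P(x,y) log₂ P(x,y). Per-cell terms -P(x,y)·log₂P(x,y):
  X=0: 0.43083, 0.00000, 0.43083
  X=1: 0.16356, 0.48989, 0.00000
  X=2: 0.16356, 0.26046, 0.43083
  X=3: 0.26046, 0.16356, 0.16356
  (cells with P = 0 contribute 0)
Sum of the 12 terms: H(X,Y) = 2.9575 bits

Chain rule check:
  H(X) + H(Y|X) = 1.9329 + 1.0246 = 2.9575 bits
  H(X,Y) = 2.9575 bits
✓ Chain rule verified.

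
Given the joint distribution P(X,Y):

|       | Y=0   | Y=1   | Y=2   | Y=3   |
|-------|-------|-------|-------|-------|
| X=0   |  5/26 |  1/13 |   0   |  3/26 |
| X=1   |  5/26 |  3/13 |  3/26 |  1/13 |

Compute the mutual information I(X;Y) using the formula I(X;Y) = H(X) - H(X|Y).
0.1403 bits

I(X;Y) = H(X) - H(X|Y)

Marginal of X (row sums):
  P(X=0) = 5/26 + 1/13 + 0 + 3/26 = 5/13
  P(X=1) = 5/26 + 3/13 + 3/26 + 1/13 = 8/13
H(X) = -[(5/13)·log₂(5/13) + (8/13)·log₂(8/13)]
  = 0.53020 + 0.43104 = 0.96124 bits

Marginal of Y (column sums):
  P(Y=0) = 5/26 + 5/26 = 5/13
  P(Y=1) = 1/13 + 3/13 = 4/13
  P(Y=2) = 0 + 3/26 = 3/26
  P(Y=3) = 3/26 + 1/13 = 5/26
H(X|Y) = Σ_y P(y)·H(X|Y=y):
  Y=0: P(Y=0) = 5/13, P(X|Y=0) = (1/2, 1/2) → H(X|Y=0) = 1.00000
  Y=1: P(Y=1) = 4/13, P(X|Y=1) = (1/4, 3/4) → H(X|Y=1) = 0.81128
  Y=2: P(Y=2) = 3/26, P(X|Y=2) = (0, 1) → H(X|Y=2) = 0.00000
  Y=3: P(Y=3) = 5/26, P(X|Y=3) = (3/5, 2/5) → H(X|Y=3) = 0.97095
H(X|Y) = (5/13)·1.00000 + (4/13)·0.81128 + (3/26)·0.00000 + (5/26)·0.97095 = 0.82096 bits

I(X;Y) = H(X) - H(X|Y) = 0.96124 - 0.82096 = 0.1403 bits

Cross-check via I(X;Y) = H(X) + H(Y) - H(X,Y): computing H(Y) from the column sums and H(X,Y) from the 8 cells in the same way gives H(Y) = 1.87029 bits and H(X,Y) = 2.69125 bits, so
I(X;Y) = 0.96124 + 1.87029 - 2.69125 = 0.1403 bits ✓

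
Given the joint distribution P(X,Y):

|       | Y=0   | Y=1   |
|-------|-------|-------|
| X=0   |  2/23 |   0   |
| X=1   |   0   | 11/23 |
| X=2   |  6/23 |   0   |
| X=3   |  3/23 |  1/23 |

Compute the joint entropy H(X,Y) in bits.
1.9010 bits

H(X,Y) = -Σ_{x,y} P(x,y) log₂ P(x,y). Per-cell terms -P(x,y)·log₂P(x,y):
  X=0: 0.3064, 0.0000
  X=1: 0.0000, 0.5089
  X=2: 0.5057, 0.0000
  X=3: 0.3833, 0.1967
  (cells with P = 0 contribute 0)
Sum of the 8 terms: H(X,Y) = 1.9010 bits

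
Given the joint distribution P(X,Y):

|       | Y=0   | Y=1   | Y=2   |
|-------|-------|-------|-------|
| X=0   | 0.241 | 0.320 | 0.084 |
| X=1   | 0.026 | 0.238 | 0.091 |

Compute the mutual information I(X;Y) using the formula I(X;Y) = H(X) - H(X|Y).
0.0914 bits

I(X;Y) = H(X) - H(X|Y)

Marginal of X (row sums):
  P(X=0) = 0.241 + 0.320 + 0.084 = 0.645
  P(X=1) = 0.026 + 0.238 + 0.091 = 0.355
H(X) = -[0.645·log₂(0.645) + 0.355·log₂(0.355)]
  = 0.4080457 + 0.5304087 = 0.938454 bits

Marginal of Y (column sums):
  P(Y=0) = 0.241 + 0.026 = 0.267
  P(Y=1) = 0.320 + 0.238 = 0.558
  P(Y=2) = 0.084 + 0.091 = 0.175
H(X|Y) = Σ_y P(y)·H(X|Y=y):
  Y=0: P(Y=0) = 0.267, P(X|Y=0) = (241/267, 26/267) → H(X|Y=0) = 0.4606294
  Y=1: P(Y=1) = 0.558, P(X|Y=1) = (160/279, 119/279) → H(X|Y=1) = 0.9843657
  Y=2: P(Y=2) = 0.175, P(X|Y=2) = (12/25, 13/25) → H(X|Y=2) = 0.9988455
H(X|Y) = 0.267·0.4606294 + 0.558·0.9843657 + 0.175·0.9988455 = 0.847062 bits

I(X;Y) = H(X) - H(X|Y) = 0.938454 - 0.847062 = 0.0914 bits

Cross-check via I(X;Y) = H(X) + H(Y) - H(X,Y): computing H(Y) from the column sums and H(X,Y) from the 6 cells in the same way gives H(Y) = 1.418357 bits and H(X,Y) = 2.265419 bits, so
I(X;Y) = 0.938454 + 1.418357 - 2.265419 = 0.0914 bits ✓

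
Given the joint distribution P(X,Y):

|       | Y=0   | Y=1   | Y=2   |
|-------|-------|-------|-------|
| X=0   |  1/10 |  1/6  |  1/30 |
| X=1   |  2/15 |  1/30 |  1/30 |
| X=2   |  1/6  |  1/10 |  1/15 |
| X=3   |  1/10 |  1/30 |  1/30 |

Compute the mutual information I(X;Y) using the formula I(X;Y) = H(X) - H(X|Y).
0.0797 bits

I(X;Y) = H(X) - H(X|Y)

Marginal of X (row sums):
  P(X=0) = 1/10 + 1/6 + 1/30 = 3/10
  P(X=1) = 2/15 + 1/30 + 1/30 = 1/5
  P(X=2) = 1/6 + 1/10 + 1/15 = 1/3
  P(X=3) = 1/10 + 1/30 + 1/30 = 1/6
H(X) = -[(3/10)·log₂(3/10) + (1/5)·log₂(1/5) + (1/3)·log₂(1/3) + (1/6)·log₂(1/6)]
  = 0.521090 + 0.464386 + 0.528321 + 0.430827 = 1.94462 bits

Marginal of Y (column sums):
  P(Y=0) = 1/10 + 2/15 + 1/6 + 1/10 = 1/2
  P(Y=1) = 1/6 + 1/30 + 1/10 + 1/30 = 1/3
  P(Y=2) = 1/30 + 1/30 + 1/15 + 1/30 = 1/6
H(X|Y) = Σ_y P(y)·H(X|Y=y):
  Y=0: P(Y=0) = 1/2, P(X|Y=0) = (1/5, 4/15, 1/3, 1/5) → H(X|Y=0) = 1.965596
  Y=1: P(Y=1) = 1/3, P(X|Y=1) = (1/2, 1/10, 3/10, 1/10) → H(X|Y=1) = 1.685475
  Y=2: P(Y=2) = 1/6, P(X|Y=2) = (1/5, 1/5, 2/5, 1/5) → H(X|Y=2) = 1.921928
H(X|Y) = (1/2)·1.965596 + (1/3)·1.685475 + (1/6)·1.921928 = 1.86494 bits

I(X;Y) = H(X) - H(X|Y) = 1.94462 - 1.86494 = 0.0797 bits

Cross-check via I(X;Y) = H(X) + H(Y) - H(X,Y): computing H(Y) from the column sums and H(X,Y) from the 12 cells in the same way gives H(Y) = 1.45915 bits and H(X,Y) = 3.32409 bits, so
I(X;Y) = 1.94462 + 1.45915 - 3.32409 = 0.0797 bits ✓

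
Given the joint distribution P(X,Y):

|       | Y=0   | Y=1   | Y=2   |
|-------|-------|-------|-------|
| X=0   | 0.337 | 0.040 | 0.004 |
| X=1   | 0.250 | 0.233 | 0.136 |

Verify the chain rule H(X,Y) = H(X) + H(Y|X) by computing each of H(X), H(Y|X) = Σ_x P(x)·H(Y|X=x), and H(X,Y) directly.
H(X) = 0.9587 bits, H(Y|X) = 1.1688 bits, H(X,Y) = 2.1276 bits

Marginal of X (row sums):
  P(X=0) = 0.337 + 0.040 + 0.004 = 0.381
  P(X=1) = 0.250 + 0.233 + 0.136 = 0.619
H(X) = -[0.381·log₂(0.381) + 0.619·log₂(0.619)]
  = 0.530404 + 0.428341 = 0.9587 bits

H(Y|X) = Σ_x P(x)·H(Y|X=x):
  X=0: P(X=0) = 0.381, P(Y|X=0) = (337/381, 40/381, 4/381) → H(Y|X=0) = 0.566999
  X=1: P(X=1) = 0.619, P(Y|X=1) = (250/619, 233/619, 136/619) → H(Y|X=1) = 1.539230
H(Y|X) = 0.381·0.566999 + 0.619·1.539230 = 1.1688 bits

H(X,Y) = -Σ_{x,y} P(x,y) log₂ P(x,y). Per-cell terms -P(x,y)·log₂P(x,y):
  X=0: 0.528813, 0.185754, 0.031863
  X=1: 0.500000, 0.489672, 0.391452
Sum of the 6 terms: H(X,Y) = 2.1276 bits

Chain rule check:
  H(X) + H(Y|X) = 0.9587 + 1.1688 = 2.1275 bits
  H(X,Y) = 2.1276 bits
✓ Chain rule verified (Δ = 0.0001 is 4-dp rounding noise: each of the three values was rounded independently).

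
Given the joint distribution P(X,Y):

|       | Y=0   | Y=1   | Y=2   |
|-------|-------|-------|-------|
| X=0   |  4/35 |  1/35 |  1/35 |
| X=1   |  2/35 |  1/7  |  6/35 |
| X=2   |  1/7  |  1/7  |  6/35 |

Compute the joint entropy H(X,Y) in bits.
2.9622 bits

H(X,Y) = -Σ_{x,y} P(x,y) log₂ P(x,y). Per-cell terms -P(x,y)·log₂P(x,y):
  X=0: 0.35763, 0.14655, 0.14655
  X=1: 0.23596, 0.40105, 0.43617
  X=2: 0.40105, 0.40105, 0.43617
Sum of the 9 terms: H(X,Y) = 2.9622 bits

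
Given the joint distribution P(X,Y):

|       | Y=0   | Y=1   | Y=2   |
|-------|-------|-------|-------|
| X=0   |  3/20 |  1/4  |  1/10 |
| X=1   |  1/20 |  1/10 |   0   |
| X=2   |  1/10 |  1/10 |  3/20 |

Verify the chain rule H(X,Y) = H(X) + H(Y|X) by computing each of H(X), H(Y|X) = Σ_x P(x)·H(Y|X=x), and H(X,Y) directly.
H(X) = 1.4406 bits, H(Y|X) = 1.4253 bits, H(X,Y) = 2.8660 bits

Marginal of X (row sums):
  P(X=0) = 3/20 + 1/4 + 1/10 = 1/2
  P(X=1) = 1/20 + 1/10 + 0 = 3/20
  P(X=2) = 1/10 + 1/10 + 3/20 = 7/20
H(X) = -[(1/2)·log₂(1/2) + (3/20)·log₂(3/20) + (7/20)·log₂(7/20)]
  = 0.500000 + 0.410545 + 0.530101 = 1.4406 bits

H(Y|X) = Σ_x P(x)·H(Y|X=x):
  X=0: P(X=0) = 1/2, P(Y|X=0) = (3/10, 1/2, 1/5) → H(Y|X=0) = 1.485475
  X=1: P(X=1) = 3/20, P(Y|X=1) = (1/3, 2/3, 0) → H(Y|X=1) = 0.918296
  X=2: P(X=2) = 7/20, P(Y|X=2) = (2/7, 2/7, 3/7) → H(Y|X=2) = 1.556657
H(Y|X) = (1/2)·1.485475 + (3/20)·0.918296 + (7/20)·1.556657 = 1.4253 bits

H(X,Y) = -Σ_{x,y} P(x,y) log₂ P(x,y). Per-cell terms -P(x,y)·log₂P(x,y):
  X=0: 0.410545, 0.500000, 0.332193
  X=1: 0.216096, 0.332193, 0.000000
  X=2: 0.332193, 0.332193, 0.410545
  (cells with P = 0 contribute 0)
Sum of the 9 terms: H(X,Y) = 2.8660 bits

Chain rule check:
  H(X) + H(Y|X) = 1.4406 + 1.4253 = 2.8659 bits
  H(X,Y) = 2.8660 bits
✓ Chain rule verified (Δ = 0.0001 is 4-dp rounding noise: each of the three values was rounded independently).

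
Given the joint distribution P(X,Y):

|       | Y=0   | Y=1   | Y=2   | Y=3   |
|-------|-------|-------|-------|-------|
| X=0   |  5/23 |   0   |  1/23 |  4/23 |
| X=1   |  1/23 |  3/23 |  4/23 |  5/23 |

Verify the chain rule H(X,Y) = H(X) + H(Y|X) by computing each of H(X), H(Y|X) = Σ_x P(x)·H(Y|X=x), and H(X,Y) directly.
H(X) = 0.9877 bits, H(Y|X) = 1.6239 bits, H(X,Y) = 2.6116 bits

Marginal of X (row sums):
  P(X=0) = 5/23 + 0 + 1/23 + 4/23 = 10/23
  P(X=1) = 1/23 + 3/23 + 4/23 + 5/23 = 13/23
H(X) = -[(10/23)·log₂(10/23) + (13/23)·log₂(13/23)]
  = 0.522450 + 0.465243 = 0.9877 bits

H(Y|X) = Σ_x P(x)·H(Y|X=x):
  X=0: P(X=0) = 10/23, P(Y|X=0) = (1/2, 0, 1/10, 2/5) → H(Y|X=0) = 1.360964
  X=1: P(X=1) = 13/23, P(Y|X=1) = (1/13, 3/13, 4/13, 5/13) → H(Y|X=1) = 1.826245
H(Y|X) = (10/23)·1.360964 + (13/23)·1.826245 = 1.6239 bits

H(X,Y) = -Σ_{x,y} P(x,y) log₂ P(x,y). Per-cell terms -P(x,y)·log₂P(x,y):
  X=0: 0.478616, 0.000000, 0.196677, 0.438880
  X=1: 0.196677, 0.383296, 0.438880, 0.478616
  (cells with P = 0 contribute 0)
Sum of the 8 terms: H(X,Y) = 2.6116 bits

Chain rule check:
  H(X) + H(Y|X) = 0.9877 + 1.6239 = 2.6116 bits
  H(X,Y) = 2.6116 bits
✓ Chain rule verified.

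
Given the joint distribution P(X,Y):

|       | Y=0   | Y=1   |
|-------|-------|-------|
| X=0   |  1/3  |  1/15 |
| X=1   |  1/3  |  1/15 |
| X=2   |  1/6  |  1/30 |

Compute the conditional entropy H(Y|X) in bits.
0.6500 bits

H(Y|X) = H(X,Y) - H(X)

H(X,Y) = -Σ_{x,y} P(x,y) log₂ P(x,y). Per-cell terms -P(x,y)·log₂P(x,y):
  X=0: 0.52832, 0.26046
  X=1: 0.52832, 0.26046
  X=2: 0.43083, 0.16356
Sum of the 6 terms: H(X,Y) = 2.17195 bits

Marginal of X (row sums):
  P(X=0) = 1/3 + 1/15 = 2/5
  P(X=1) = 1/3 + 1/15 = 2/5
  P(X=2) = 1/6 + 1/30 = 1/5
H(X) = -[(2/5)·log₂(2/5) + (2/5)·log₂(2/5) + (1/5)·log₂(1/5)]
  = 0.52877 + 0.52877 + 0.46439 = 1.52193 bits

H(Y|X) = H(X,Y) - H(X) = 2.17195 - 1.52193 = 0.6500 bits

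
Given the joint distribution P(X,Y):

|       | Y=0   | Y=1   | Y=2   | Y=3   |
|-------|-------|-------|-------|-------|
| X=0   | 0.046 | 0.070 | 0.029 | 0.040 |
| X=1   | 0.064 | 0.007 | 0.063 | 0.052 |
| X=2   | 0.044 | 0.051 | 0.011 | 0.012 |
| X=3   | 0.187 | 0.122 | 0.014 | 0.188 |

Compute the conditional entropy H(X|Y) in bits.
1.6013 bits

H(X|Y) = H(X,Y) - H(Y)

H(X,Y) = -Σ_{x,y} P(x,y) log₂ P(x,y). Per-cell terms -P(x,y)·log₂P(x,y):
  X=0: 0.20434, 0.26856, 0.14813, 0.18575
  X=1: 0.25381, 0.05011, 0.25128, 0.22180
  X=2: 0.19828, 0.21896, 0.07157, 0.07657
  X=3: 0.45233, 0.37028, 0.08622, 0.45330
Sum of the 16 terms: H(X,Y) = 3.5113 bits

Marginal of Y (column sums):
  P(Y=0) = 0.046 + 0.064 + 0.044 + 0.187 = 0.341
  P(Y=1) = 0.070 + 0.007 + 0.051 + 0.122 = 0.250
  P(Y=2) = 0.029 + 0.063 + 0.011 + 0.014 = 0.117
  P(Y=3) = 0.040 + 0.052 + 0.012 + 0.188 = 0.292
H(Y) = -[0.341·log₂(0.341) + 0.250·log₂(0.250) + 0.117·log₂(0.117) + 0.292·log₂(0.292)]
  = 0.52929 + 0.50000 + 0.36216 + 0.51858 = 1.9100 bits

H(X|Y) = H(X,Y) - H(Y) = 3.5113 - 1.9100 = 1.6013 bits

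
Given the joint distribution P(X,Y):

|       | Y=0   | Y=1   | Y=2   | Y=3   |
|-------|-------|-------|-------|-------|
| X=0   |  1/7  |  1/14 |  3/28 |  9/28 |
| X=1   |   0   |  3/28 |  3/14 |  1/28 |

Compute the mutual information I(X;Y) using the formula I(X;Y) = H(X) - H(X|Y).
0.3042 bits

I(X;Y) = H(X) - H(X|Y)

Marginal of X (row sums):
  P(X=0) = 1/7 + 1/14 + 3/28 + 9/28 = 9/14
  P(X=1) = 0 + 3/28 + 3/14 + 1/28 = 5/14
H(X) = -[(9/14)·log₂(9/14) + (5/14)·log₂(5/14)]
  = 0.40978 + 0.53051 = 0.94029 bits

Marginal of Y (column sums):
  P(Y=0) = 1/7 + 0 = 1/7
  P(Y=1) = 1/14 + 3/28 = 5/28
  P(Y=2) = 3/28 + 3/14 = 9/28
  P(Y=3) = 9/28 + 1/28 = 5/14
H(X|Y) = Σ_y P(y)·H(X|Y=y):
  Y=0: P(Y=0) = 1/7, P(X|Y=0) = (1, 0) → H(X|Y=0) = 0.00000
  Y=1: P(Y=1) = 5/28, P(X|Y=1) = (2/5, 3/5) → H(X|Y=1) = 0.97095
  Y=2: P(Y=2) = 9/28, P(X|Y=2) = (1/3, 2/3) → H(X|Y=2) = 0.91830
  Y=3: P(Y=3) = 5/14, P(X|Y=3) = (9/10, 1/10) → H(X|Y=3) = 0.46900
H(X|Y) = (1/7)·0.00000 + (5/28)·0.97095 + (9/28)·0.91830 + (5/14)·0.46900 = 0.63605 bits

I(X;Y) = H(X) - H(X|Y) = 0.94029 - 0.63605 = 0.3042 bits

Cross-check via I(X;Y) = H(X) + H(Y) - H(X,Y): computing H(Y) from the column sums and H(X,Y) from the 8 cells in the same way gives H(Y) = 1.90170 bits and H(X,Y) = 2.53775 bits, so
I(X;Y) = 0.94029 + 1.90170 - 2.53775 = 0.3042 bits ✓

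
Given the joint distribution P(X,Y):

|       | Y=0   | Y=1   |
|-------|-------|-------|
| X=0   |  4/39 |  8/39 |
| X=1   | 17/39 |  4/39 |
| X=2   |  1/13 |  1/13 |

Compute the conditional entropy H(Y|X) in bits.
0.8146 bits

H(Y|X) = H(X,Y) - H(X)

H(X,Y) = -Σ_{x,y} P(x,y) log₂ P(x,y). Per-cell terms -P(x,y)·log₂P(x,y):
  X=0: 0.3370, 0.4688
  X=1: 0.5222, 0.3370
  X=2: 0.2846, 0.2846
Sum of the 6 terms: H(X,Y) = 2.2342 bits

Marginal of X (row sums):
  P(X=0) = 4/39 + 8/39 = 4/13
  P(X=1) = 17/39 + 4/39 = 7/13
  P(X=2) = 1/13 + 1/13 = 2/13
H(X) = -[(4/13)·log₂(4/13) + (7/13)·log₂(7/13) + (2/13)·log₂(2/13)]
  = 0.5232 + 0.4809 + 0.4155 = 1.4196 bits

H(Y|X) = H(X,Y) - H(X) = 2.2342 - 1.4196 = 0.8146 bits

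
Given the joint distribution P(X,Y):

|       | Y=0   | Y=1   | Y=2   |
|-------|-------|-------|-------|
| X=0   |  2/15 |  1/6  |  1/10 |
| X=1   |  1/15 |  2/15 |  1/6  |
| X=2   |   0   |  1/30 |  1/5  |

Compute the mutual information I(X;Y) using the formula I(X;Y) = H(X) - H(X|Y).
0.1978 bits

I(X;Y) = H(X) - H(X|Y)

Marginal of X (row sums):
  P(X=0) = 2/15 + 1/6 + 1/10 = 2/5
  P(X=1) = 1/15 + 2/15 + 1/6 = 11/30
  P(X=2) = 0 + 1/30 + 1/5 = 7/30
H(X) = -[(2/5)·log₂(2/5) + (11/30)·log₂(11/30) + (7/30)·log₂(7/30)]
  = 0.5288 + 0.5307 + 0.4899 = 1.5494 bits

Marginal of Y (column sums):
  P(Y=0) = 2/15 + 1/15 + 0 = 1/5
  P(Y=1) = 1/6 + 2/15 + 1/30 = 1/3
  P(Y=2) = 1/10 + 1/6 + 1/5 = 7/15
H(X|Y) = Σ_y P(y)·H(X|Y=y):
  Y=0: P(Y=0) = 1/5, P(X|Y=0) = (2/3, 1/3, 0) → H(X|Y=0) = 0.9183
  Y=1: P(Y=1) = 1/3, P(X|Y=1) = (1/2, 2/5, 1/10) → H(X|Y=1) = 1.3610
  Y=2: P(Y=2) = 7/15, P(X|Y=2) = (3/14, 5/14, 3/7) → H(X|Y=2) = 1.5306
H(X|Y) = (1/5)·0.9183 + (1/3)·1.3610 + (7/15)·1.5306 = 1.3516 bits

I(X;Y) = H(X) - H(X|Y) = 1.5494 - 1.3516 = 0.1978 bits

Cross-check via I(X;Y) = H(X) + H(Y) - H(X,Y): computing H(Y) from the column sums and H(X,Y) from the 9 cells in the same way gives H(Y) = 1.5058 bits and H(X,Y) = 2.8574 bits, so
I(X;Y) = 1.5494 + 1.5058 - 2.8574 = 0.1978 bits ✓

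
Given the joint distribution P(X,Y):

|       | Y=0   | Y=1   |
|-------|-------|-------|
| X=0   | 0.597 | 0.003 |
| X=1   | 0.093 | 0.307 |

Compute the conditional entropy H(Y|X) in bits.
0.3402 bits

H(Y|X) = H(X,Y) - H(X)

H(X,Y) = -Σ_{x,y} P(x,y) log₂ P(x,y). Per-cell terms -P(x,y)·log₂P(x,y):
  X=0: 0.44429, 0.02514
  X=1: 0.31868, 0.52303
Sum of the 4 terms: H(X,Y) = 1.31114 bits

Marginal of X (row sums):
  P(X=0) = 0.597 + 0.003 = 0.600
  P(X=1) = 0.093 + 0.307 = 0.400
H(X) = -[0.600·log₂(0.600) + 0.400·log₂(0.400)]
  = 0.44218 + 0.52877 = 0.97095 bits

H(Y|X) = H(X,Y) - H(X) = 1.31114 - 0.97095 = 0.3402 bits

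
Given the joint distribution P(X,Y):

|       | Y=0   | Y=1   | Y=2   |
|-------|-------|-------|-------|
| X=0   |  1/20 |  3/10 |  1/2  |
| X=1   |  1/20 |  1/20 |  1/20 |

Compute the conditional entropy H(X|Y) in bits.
0.5488 bits

H(X|Y) = H(X,Y) - H(Y)

H(X,Y) = -Σ_{x,y} P(x,y) log₂ P(x,y). Per-cell terms -P(x,y)·log₂P(x,y):
  X=0: 0.2161, 0.5211, 0.5000
  X=1: 0.2161, 0.2161, 0.2161
Sum of the 6 terms: H(X,Y) = 1.8855 bits

Marginal of Y (column sums):
  P(Y=0) = 1/20 + 1/20 = 1/10
  P(Y=1) = 3/10 + 1/20 = 7/20
  P(Y=2) = 1/2 + 1/20 = 11/20
H(Y) = -[(1/10)·log₂(1/10) + (7/20)·log₂(7/20) + (11/20)·log₂(11/20)]
  = 0.3322 + 0.5301 + 0.4744 = 1.3367 bits

H(X|Y) = H(X,Y) - H(Y) = 1.8855 - 1.3367 = 0.5488 bits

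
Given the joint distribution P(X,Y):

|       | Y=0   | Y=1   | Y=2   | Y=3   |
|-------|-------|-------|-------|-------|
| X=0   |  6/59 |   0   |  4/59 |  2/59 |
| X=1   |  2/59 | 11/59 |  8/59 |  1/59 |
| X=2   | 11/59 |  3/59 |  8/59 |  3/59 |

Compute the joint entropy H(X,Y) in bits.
3.1517 bits

H(X,Y) = -Σ_{x,y} P(x,y) log₂ P(x,y). Per-cell terms -P(x,y)·log₂P(x,y):
  X=0: 0.3354, 0.0000, 0.2632, 0.1655
  X=1: 0.1655, 0.4518, 0.3909, 0.0997
  X=2: 0.4518, 0.2185, 0.3909, 0.2185
  (cells with P = 0 contribute 0)
Sum of the 12 terms: H(X,Y) = 3.1517 bits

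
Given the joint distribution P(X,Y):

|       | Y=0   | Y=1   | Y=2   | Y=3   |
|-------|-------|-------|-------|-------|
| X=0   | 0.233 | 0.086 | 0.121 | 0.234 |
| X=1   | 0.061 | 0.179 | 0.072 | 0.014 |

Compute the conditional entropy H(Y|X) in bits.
1.7922 bits

H(Y|X) = H(X,Y) - H(X)

H(X,Y) = -Σ_{x,y} P(x,y) log₂ P(x,y). Per-cell terms -P(x,y)·log₂P(x,y):
  X=0: 0.4897, 0.3044, 0.3687, 0.4903
  X=1: 0.2461, 0.4443, 0.2733, 0.0862
Sum of the 8 terms: H(X,Y) = 2.7030 bits

Marginal of X (row sums):
  P(X=0) = 0.233 + 0.086 + 0.121 + 0.234 = 0.674
  P(X=1) = 0.061 + 0.179 + 0.072 + 0.014 = 0.326
H(X) = -[0.674·log₂(0.674) + 0.326·log₂(0.326)]
  = 0.3836 + 0.5272 = 0.9108 bits

H(Y|X) = H(X,Y) - H(X) = 2.7030 - 0.9108 = 1.7922 bits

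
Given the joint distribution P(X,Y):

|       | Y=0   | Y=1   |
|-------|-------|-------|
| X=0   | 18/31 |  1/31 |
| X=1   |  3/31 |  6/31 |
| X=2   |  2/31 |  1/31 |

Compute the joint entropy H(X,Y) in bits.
1.8147 bits

H(X,Y) = -Σ_{x,y} P(x,y) log₂ P(x,y). Per-cell terms -P(x,y)·log₂P(x,y):
  X=0: 0.45538, 0.15981
  X=1: 0.32605, 0.45856
  X=2: 0.25511, 0.15981
Sum of the 6 terms: H(X,Y) = 1.8147 bits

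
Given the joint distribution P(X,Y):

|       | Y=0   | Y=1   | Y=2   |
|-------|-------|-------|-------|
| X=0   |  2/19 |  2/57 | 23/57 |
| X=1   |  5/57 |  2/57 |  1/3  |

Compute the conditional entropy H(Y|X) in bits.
1.0512 bits

H(Y|X) = H(X,Y) - H(X)

H(X,Y) = -Σ_{x,y} P(x,y) log₂ P(x,y). Per-cell terms -P(x,y)·log₂P(x,y):
  X=0: 0.341887, 0.169575, 0.528325
  X=1: 0.307979, 0.169575, 0.528321
Sum of the 6 terms: H(X,Y) = 2.04566 bits

Marginal of X (row sums):
  P(X=0) = 2/19 + 2/57 + 23/57 = 31/57
  P(X=1) = 5/57 + 2/57 + 1/3 = 26/57
H(X) = -[(31/57)·log₂(31/57) + (26/57)·log₂(26/57)]
  = 0.477886 + 0.516556 = 0.99444 bits

H(Y|X) = H(X,Y) - H(X) = 2.04566 - 0.99444 = 1.0512 bits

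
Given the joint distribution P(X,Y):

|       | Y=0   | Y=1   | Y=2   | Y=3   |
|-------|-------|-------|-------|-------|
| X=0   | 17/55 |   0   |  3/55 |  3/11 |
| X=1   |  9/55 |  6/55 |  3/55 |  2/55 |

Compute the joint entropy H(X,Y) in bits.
2.4425 bits

H(X,Y) = -Σ_{x,y} P(x,y) log₂ P(x,y). Per-cell terms -P(x,y)·log₂P(x,y):
  X=0: 0.5236, 0.0000, 0.2289, 0.5112
  X=1: 0.4273, 0.3487, 0.2289, 0.1739
  (cells with P = 0 contribute 0)
Sum of the 8 terms: H(X,Y) = 2.4425 bits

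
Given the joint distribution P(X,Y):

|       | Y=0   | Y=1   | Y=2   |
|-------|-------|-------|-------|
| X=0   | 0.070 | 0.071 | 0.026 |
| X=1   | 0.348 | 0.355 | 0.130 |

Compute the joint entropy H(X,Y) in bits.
2.1194 bits

H(X,Y) = -Σ_{x,y} P(x,y) log₂ P(x,y). Per-cell terms -P(x,y)·log₂P(x,y):
  X=0: 0.26856, 0.27094, 0.13690
  X=1: 0.52995, 0.53041, 0.38264
Sum of the 6 terms: H(X,Y) = 2.1194 bits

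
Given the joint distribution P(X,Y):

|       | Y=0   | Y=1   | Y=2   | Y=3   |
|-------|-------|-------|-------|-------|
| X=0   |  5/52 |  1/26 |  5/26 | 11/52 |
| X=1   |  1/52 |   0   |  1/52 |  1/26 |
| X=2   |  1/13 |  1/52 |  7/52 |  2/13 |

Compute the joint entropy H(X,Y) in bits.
3.0363 bits

H(X,Y) = -Σ_{x,y} P(x,y) log₂ P(x,y). Per-cell terms -P(x,y)·log₂P(x,y):
  X=0: 0.32486, 0.18079, 0.45741, 0.47406
  X=1: 0.10962, 0.00000, 0.10962, 0.18079
  X=2: 0.28465, 0.10962, 0.38945, 0.41545
  (cells with P = 0 contribute 0)
Sum of the 12 terms: H(X,Y) = 3.0363 bits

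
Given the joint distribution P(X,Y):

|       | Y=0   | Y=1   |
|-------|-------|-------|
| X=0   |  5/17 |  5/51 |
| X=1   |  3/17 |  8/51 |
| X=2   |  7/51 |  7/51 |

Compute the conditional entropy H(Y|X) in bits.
0.9252 bits

H(Y|X) = H(X,Y) - H(X)

H(X,Y) = -Σ_{x,y} P(x,y) log₂ P(x,y). Per-cell terms -P(x,y)·log₂P(x,y):
  X=0: 0.519275, 0.328480
  X=1: 0.441618, 0.419204
  X=2: 0.393245, 0.393245
Sum of the 6 terms: H(X,Y) = 2.49507 bits

Marginal of X (row sums):
  P(X=0) = 5/17 + 5/51 = 20/51
  P(X=1) = 3/17 + 8/51 = 1/3
  P(X=2) = 7/51 + 7/51 = 14/51
H(X) = -[(20/51)·log₂(20/51) + (1/3)·log₂(1/3) + (14/51)·log₂(14/51)]
  = 0.529607 + 0.528321 + 0.511980 = 1.56991 bits

H(Y|X) = H(X,Y) - H(X) = 2.49507 - 1.56991 = 0.9252 bits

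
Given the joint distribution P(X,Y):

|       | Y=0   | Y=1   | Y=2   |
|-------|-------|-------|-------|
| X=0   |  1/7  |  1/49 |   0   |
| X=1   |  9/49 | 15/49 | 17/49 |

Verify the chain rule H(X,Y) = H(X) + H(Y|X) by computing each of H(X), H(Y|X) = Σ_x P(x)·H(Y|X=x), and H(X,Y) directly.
H(X) = 0.6421 bits, H(Y|X) = 1.3753 bits, H(X,Y) = 2.0173 bits

Marginal of X (row sums):
  P(X=0) = 1/7 + 1/49 + 0 = 8/49
  P(X=1) = 9/49 + 15/49 + 17/49 = 41/49
H(X) = -[(8/49)·log₂(8/49) + (41/49)·log₂(41/49)]
  = 0.42689 + 0.21517 = 0.6421 bits

H(Y|X) = Σ_x P(x)·H(Y|X=x):
  X=0: P(X=0) = 8/49, P(Y|X=0) = (7/8, 1/8, 0) → H(Y|X=0) = 0.54356
  X=1: P(X=1) = 41/49, P(Y|X=1) = (9/41, 15/41, 17/41) → H(Y|X=1) = 1.53756
H(Y|X) = (8/49)·0.54356 + (41/49)·1.53756 = 1.3753 bits

H(X,Y) = -Σ_{x,y} P(x,y) log₂ P(x,y). Per-cell terms -P(x,y)·log₂P(x,y):
  X=0: 0.40105, 0.11459, 0.00000
  X=1: 0.44904, 0.52280, 0.52986
  (cells with P = 0 contribute 0)
Sum of the 6 terms: H(X,Y) = 2.0173 bits

Chain rule check:
  H(X) + H(Y|X) = 0.6421 + 1.3753 = 2.0174 bits
  H(X,Y) = 2.0173 bits
✓ Chain rule verified (Δ = 0.0001 is 4-dp rounding noise: each of the three values was rounded independently).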